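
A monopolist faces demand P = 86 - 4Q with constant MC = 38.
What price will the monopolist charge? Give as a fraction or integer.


MR = 86 - 8Q
Set MR = MC: 86 - 8Q = 38
Q* = 6
Substitute into demand:
P* = 86 - 4*6 = 62

62


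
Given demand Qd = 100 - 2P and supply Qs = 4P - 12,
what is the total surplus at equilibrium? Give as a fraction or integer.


Find equilibrium: 100 - 2P = 4P - 12
100 + 12 = 6P
P* = 112/6 = 56/3
Q* = 4*56/3 - 12 = 188/3
Inverse demand: P = 50 - Q/2, so P_max = 50
Inverse supply: P = 3 + Q/4, so P_min = 3
CS = (1/2) * 188/3 * (50 - 56/3) = 8836/9
PS = (1/2) * 188/3 * (56/3 - 3) = 4418/9
TS = CS + PS = 8836/9 + 4418/9 = 4418/3

4418/3


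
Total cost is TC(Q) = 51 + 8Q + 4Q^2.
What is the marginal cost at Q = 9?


MC = dTC/dQ = 8 + 2*4*Q
At Q = 9:
MC = 8 + 8*9
MC = 8 + 72 = 80

80


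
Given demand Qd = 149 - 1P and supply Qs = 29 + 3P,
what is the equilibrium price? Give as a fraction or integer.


At equilibrium, Qd = Qs.
149 - 1P = 29 + 3P
149 - 29 = 1P + 3P
120 = 4P
P* = 120/4 = 30

30


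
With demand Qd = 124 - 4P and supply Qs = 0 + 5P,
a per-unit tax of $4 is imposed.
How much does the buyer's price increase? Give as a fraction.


With a per-unit tax, the buyer's price increase depends on relative slopes.
Supply slope: d = 5, Demand slope: b = 4
Buyer's price increase = d * tax / (b + d)
= 5 * 4 / (4 + 5)
= 20 / 9 = 20/9

20/9


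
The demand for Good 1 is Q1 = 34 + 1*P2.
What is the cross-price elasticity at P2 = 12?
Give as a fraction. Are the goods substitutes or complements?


dQ1/dP2 = 1
At P2 = 12: Q1 = 34 + 1*12 = 46
Exy = (dQ1/dP2)(P2/Q1) = 1 * 12 / 46 = 6/23
Since Exy > 0, the goods are substitutes.

6/23 (substitutes)


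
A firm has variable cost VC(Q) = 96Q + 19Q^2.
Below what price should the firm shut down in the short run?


AVC(Q) = VC(Q)/Q = 96 + 19Q
AVC is increasing in Q, so minimum AVC is at Q -> 0+.
Min AVC = 96
The firm should shut down if P < 96.

96


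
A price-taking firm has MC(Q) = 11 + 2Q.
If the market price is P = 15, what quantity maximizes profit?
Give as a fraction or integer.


In perfect competition, profit is maximized where P = MC.
15 = 11 + 2Q
4 = 2Q
Q* = 4/2 = 2

2


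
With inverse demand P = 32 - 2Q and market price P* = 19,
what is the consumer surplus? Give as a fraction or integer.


Maximum willingness to pay (at Q=0): P_max = 32
Quantity demanded at P* = 19:
Q* = (32 - 19)/2 = 13/2
CS = (1/2) * Q* * (P_max - P*)
CS = (1/2) * 13/2 * (32 - 19)
CS = (1/2) * 13/2 * 13 = 169/4

169/4


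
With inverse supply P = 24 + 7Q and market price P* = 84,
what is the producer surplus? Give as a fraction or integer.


Minimum supply price (at Q=0): P_min = 24
Quantity supplied at P* = 84:
Q* = (84 - 24)/7 = 60/7
PS = (1/2) * Q* * (P* - P_min)
PS = (1/2) * 60/7 * (84 - 24)
PS = (1/2) * 60/7 * 60 = 1800/7

1800/7


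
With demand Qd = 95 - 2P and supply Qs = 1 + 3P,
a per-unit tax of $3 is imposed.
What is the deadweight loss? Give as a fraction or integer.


Pre-tax equilibrium quantity: Q* = 287/5
Post-tax equilibrium quantity: Q_tax = 269/5
Reduction in quantity: Q* - Q_tax = 18/5
DWL = (1/2) * tax * (Q* - Q_tax)
DWL = (1/2) * 3 * 18/5 = 27/5

27/5


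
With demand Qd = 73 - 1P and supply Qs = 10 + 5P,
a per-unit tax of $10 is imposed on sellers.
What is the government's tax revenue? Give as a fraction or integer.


With tax on sellers, new supply: Qs' = 10 + 5(P - 10)
= 5P - 40
New equilibrium quantity:
Q_new = 325/6
Tax revenue = tax * Q_new = 10 * 325/6 = 1625/3

1625/3


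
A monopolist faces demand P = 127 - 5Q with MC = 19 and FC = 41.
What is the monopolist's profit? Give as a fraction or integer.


MR = MC: 127 - 10Q = 19
Q* = 54/5
P* = 127 - 5*54/5 = 73
Profit = (P* - MC)*Q* - FC
= (73 - 19)*54/5 - 41
= 54*54/5 - 41
= 2916/5 - 41 = 2711/5

2711/5


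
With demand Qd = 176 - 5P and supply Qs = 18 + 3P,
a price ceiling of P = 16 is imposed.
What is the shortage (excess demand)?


At P = 16:
Qd = 176 - 5*16 = 96
Qs = 18 + 3*16 = 66
Shortage = Qd - Qs = 96 - 66 = 30

30


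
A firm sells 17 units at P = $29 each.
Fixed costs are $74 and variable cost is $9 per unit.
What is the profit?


Total Revenue = P * Q = 29 * 17 = $493
Total Cost = FC + VC*Q = 74 + 9*17 = $227
Profit = TR - TC = 493 - 227 = $266

$266


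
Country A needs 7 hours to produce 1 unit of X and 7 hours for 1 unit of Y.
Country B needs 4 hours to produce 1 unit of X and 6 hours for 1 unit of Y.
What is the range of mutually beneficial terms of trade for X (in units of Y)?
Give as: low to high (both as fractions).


Opportunity cost of X for Country A = hours_X / hours_Y = 7/7 = 1 units of Y
Opportunity cost of X for Country B = hours_X / hours_Y = 4/6 = 2/3 units of Y
Terms of trade must be between the two opportunity costs.
Range: 2/3 to 1

2/3 to 1


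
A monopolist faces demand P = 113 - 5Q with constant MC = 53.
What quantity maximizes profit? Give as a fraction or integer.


TR = P*Q = (113 - 5Q)Q = 113Q - 5Q^2
MR = dTR/dQ = 113 - 10Q
Set MR = MC:
113 - 10Q = 53
60 = 10Q
Q* = 60/10 = 6

6


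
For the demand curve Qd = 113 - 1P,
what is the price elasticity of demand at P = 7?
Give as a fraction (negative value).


dQ/dP = -1
At P = 7: Q = 113 - 1*7 = 106
E = (dQ/dP)(P/Q) = (-1)(7/106) = -7/106

-7/106


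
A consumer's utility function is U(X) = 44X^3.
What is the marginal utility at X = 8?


MU = dU/dX = 44*3*X^(3-1)
MU = 132*X^2
At X = 8:
MU = 132 * 8^2
MU = 132 * 64 = 8448

8448


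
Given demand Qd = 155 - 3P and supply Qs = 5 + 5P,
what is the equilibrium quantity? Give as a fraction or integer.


First find equilibrium price:
155 - 3P = 5 + 5P
P* = 150/8 = 75/4
Then substitute into demand:
Q* = 155 - 3 * 75/4 = 395/4

395/4


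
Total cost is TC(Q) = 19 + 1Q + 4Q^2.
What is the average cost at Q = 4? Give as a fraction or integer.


TC(4) = 19 + 1*4 + 4*4^2
TC(4) = 19 + 4 + 64 = 87
AC = TC/Q = 87/4 = 87/4

87/4


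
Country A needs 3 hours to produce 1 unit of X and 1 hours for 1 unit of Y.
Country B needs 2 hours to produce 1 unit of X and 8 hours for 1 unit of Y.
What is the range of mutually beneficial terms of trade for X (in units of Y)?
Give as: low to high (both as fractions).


Opportunity cost of X for Country A = hours_X / hours_Y = 3/1 = 3 units of Y
Opportunity cost of X for Country B = hours_X / hours_Y = 2/8 = 1/4 units of Y
Terms of trade must be between the two opportunity costs.
Range: 1/4 to 3

1/4 to 3


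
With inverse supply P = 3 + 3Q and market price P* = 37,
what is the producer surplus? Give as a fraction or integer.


Minimum supply price (at Q=0): P_min = 3
Quantity supplied at P* = 37:
Q* = (37 - 3)/3 = 34/3
PS = (1/2) * Q* * (P* - P_min)
PS = (1/2) * 34/3 * (37 - 3)
PS = (1/2) * 34/3 * 34 = 578/3

578/3


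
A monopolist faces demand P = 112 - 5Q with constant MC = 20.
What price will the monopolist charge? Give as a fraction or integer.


MR = 112 - 10Q
Set MR = MC: 112 - 10Q = 20
Q* = 46/5
Substitute into demand:
P* = 112 - 5*46/5 = 66

66


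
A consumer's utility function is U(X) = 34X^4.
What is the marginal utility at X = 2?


MU = dU/dX = 34*4*X^(4-1)
MU = 136*X^3
At X = 2:
MU = 136 * 2^3
MU = 136 * 8 = 1088

1088


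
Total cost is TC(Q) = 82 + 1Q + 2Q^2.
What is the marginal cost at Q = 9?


MC = dTC/dQ = 1 + 2*2*Q
At Q = 9:
MC = 1 + 4*9
MC = 1 + 36 = 37

37


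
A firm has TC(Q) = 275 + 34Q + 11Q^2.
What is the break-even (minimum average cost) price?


AC(Q) = 275/Q + 34 + 11Q
To minimize: dAC/dQ = -275/Q^2 + 11 = 0
Q^2 = 275/11 = 25
Q* = 5
Min AC = 275/5 + 34 + 11*5
Min AC = 55 + 34 + 55 = 144

144


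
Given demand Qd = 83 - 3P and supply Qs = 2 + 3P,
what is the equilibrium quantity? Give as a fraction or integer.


First find equilibrium price:
83 - 3P = 2 + 3P
P* = 81/6 = 27/2
Then substitute into demand:
Q* = 83 - 3 * 27/2 = 85/2

85/2


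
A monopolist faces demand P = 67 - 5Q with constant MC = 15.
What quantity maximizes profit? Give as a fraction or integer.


TR = P*Q = (67 - 5Q)Q = 67Q - 5Q^2
MR = dTR/dQ = 67 - 10Q
Set MR = MC:
67 - 10Q = 15
52 = 10Q
Q* = 52/10 = 26/5

26/5


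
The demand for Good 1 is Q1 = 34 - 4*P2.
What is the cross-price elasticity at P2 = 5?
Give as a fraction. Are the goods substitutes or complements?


dQ1/dP2 = -4
At P2 = 5: Q1 = 34 - 4*5 = 14
Exy = (dQ1/dP2)(P2/Q1) = -4 * 5 / 14 = -10/7
Since Exy < 0, the goods are complements.

-10/7 (complements)


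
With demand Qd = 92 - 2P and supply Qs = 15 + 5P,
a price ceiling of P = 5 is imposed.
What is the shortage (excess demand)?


At P = 5:
Qd = 92 - 2*5 = 82
Qs = 15 + 5*5 = 40
Shortage = Qd - Qs = 82 - 40 = 42

42


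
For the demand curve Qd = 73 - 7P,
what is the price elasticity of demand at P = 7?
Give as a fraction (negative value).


dQ/dP = -7
At P = 7: Q = 73 - 7*7 = 24
E = (dQ/dP)(P/Q) = (-7)(7/24) = -49/24

-49/24


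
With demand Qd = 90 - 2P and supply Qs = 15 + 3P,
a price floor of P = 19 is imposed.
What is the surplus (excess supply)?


At P = 19:
Qd = 90 - 2*19 = 52
Qs = 15 + 3*19 = 72
Surplus = Qs - Qd = 72 - 52 = 20

20


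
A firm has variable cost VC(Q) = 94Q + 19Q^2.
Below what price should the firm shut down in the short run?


AVC(Q) = VC(Q)/Q = 94 + 19Q
AVC is increasing in Q, so minimum AVC is at Q -> 0+.
Min AVC = 94
The firm should shut down if P < 94.

94


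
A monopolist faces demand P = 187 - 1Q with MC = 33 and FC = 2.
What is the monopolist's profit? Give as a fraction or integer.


MR = MC: 187 - 2Q = 33
Q* = 77
P* = 187 - 1*77 = 110
Profit = (P* - MC)*Q* - FC
= (110 - 33)*77 - 2
= 77*77 - 2
= 5929 - 2 = 5927

5927


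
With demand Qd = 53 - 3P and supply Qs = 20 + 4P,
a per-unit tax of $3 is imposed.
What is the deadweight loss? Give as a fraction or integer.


Pre-tax equilibrium quantity: Q* = 272/7
Post-tax equilibrium quantity: Q_tax = 236/7
Reduction in quantity: Q* - Q_tax = 36/7
DWL = (1/2) * tax * (Q* - Q_tax)
DWL = (1/2) * 3 * 36/7 = 54/7

54/7


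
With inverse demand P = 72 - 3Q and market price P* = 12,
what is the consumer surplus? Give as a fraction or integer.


Maximum willingness to pay (at Q=0): P_max = 72
Quantity demanded at P* = 12:
Q* = (72 - 12)/3 = 20
CS = (1/2) * Q* * (P_max - P*)
CS = (1/2) * 20 * (72 - 12)
CS = (1/2) * 20 * 60 = 600

600


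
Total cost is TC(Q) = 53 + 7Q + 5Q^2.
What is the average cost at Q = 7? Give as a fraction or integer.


TC(7) = 53 + 7*7 + 5*7^2
TC(7) = 53 + 49 + 245 = 347
AC = TC/Q = 347/7 = 347/7

347/7


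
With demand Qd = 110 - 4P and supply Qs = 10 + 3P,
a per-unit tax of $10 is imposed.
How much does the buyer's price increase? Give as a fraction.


With a per-unit tax, the buyer's price increase depends on relative slopes.
Supply slope: d = 3, Demand slope: b = 4
Buyer's price increase = d * tax / (b + d)
= 3 * 10 / (4 + 3)
= 30 / 7 = 30/7

30/7


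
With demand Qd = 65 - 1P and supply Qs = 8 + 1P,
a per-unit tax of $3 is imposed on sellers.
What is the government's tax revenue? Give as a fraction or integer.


With tax on sellers, new supply: Qs' = 8 + 1(P - 3)
= 5 + 1P
New equilibrium quantity:
Q_new = 35
Tax revenue = tax * Q_new = 3 * 35 = 105

105


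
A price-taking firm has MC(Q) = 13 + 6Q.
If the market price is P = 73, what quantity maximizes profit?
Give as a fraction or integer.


In perfect competition, profit is maximized where P = MC.
73 = 13 + 6Q
60 = 6Q
Q* = 60/6 = 10

10


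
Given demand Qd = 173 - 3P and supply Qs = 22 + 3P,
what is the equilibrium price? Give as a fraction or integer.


At equilibrium, Qd = Qs.
173 - 3P = 22 + 3P
173 - 22 = 3P + 3P
151 = 6P
P* = 151/6 = 151/6

151/6


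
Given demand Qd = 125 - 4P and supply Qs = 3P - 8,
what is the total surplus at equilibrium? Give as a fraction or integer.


Find equilibrium: 125 - 4P = 3P - 8
125 + 8 = 7P
P* = 133/7 = 19
Q* = 3*19 - 8 = 49
Inverse demand: P = 125/4 - Q/4, so P_max = 125/4
Inverse supply: P = 8/3 + Q/3, so P_min = 8/3
CS = (1/2) * 49 * (125/4 - 19) = 2401/8
PS = (1/2) * 49 * (19 - 8/3) = 2401/6
TS = CS + PS = 2401/8 + 2401/6 = 16807/24

16807/24


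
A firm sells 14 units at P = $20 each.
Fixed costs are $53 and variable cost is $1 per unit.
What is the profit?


Total Revenue = P * Q = 20 * 14 = $280
Total Cost = FC + VC*Q = 53 + 1*14 = $67
Profit = TR - TC = 280 - 67 = $213

$213


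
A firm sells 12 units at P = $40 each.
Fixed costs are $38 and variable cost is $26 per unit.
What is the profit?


Total Revenue = P * Q = 40 * 12 = $480
Total Cost = FC + VC*Q = 38 + 26*12 = $350
Profit = TR - TC = 480 - 350 = $130

$130


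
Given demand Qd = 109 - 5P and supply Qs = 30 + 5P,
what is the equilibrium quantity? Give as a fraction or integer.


First find equilibrium price:
109 - 5P = 30 + 5P
P* = 79/10 = 79/10
Then substitute into demand:
Q* = 109 - 5 * 79/10 = 139/2

139/2


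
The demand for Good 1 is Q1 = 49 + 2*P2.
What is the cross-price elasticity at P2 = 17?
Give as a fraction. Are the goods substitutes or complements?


dQ1/dP2 = 2
At P2 = 17: Q1 = 49 + 2*17 = 83
Exy = (dQ1/dP2)(P2/Q1) = 2 * 17 / 83 = 34/83
Since Exy > 0, the goods are substitutes.

34/83 (substitutes)


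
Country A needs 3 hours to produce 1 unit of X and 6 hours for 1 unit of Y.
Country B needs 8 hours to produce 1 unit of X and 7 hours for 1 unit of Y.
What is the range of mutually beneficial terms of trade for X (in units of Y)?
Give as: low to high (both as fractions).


Opportunity cost of X for Country A = hours_X / hours_Y = 3/6 = 1/2 units of Y
Opportunity cost of X for Country B = hours_X / hours_Y = 8/7 = 8/7 units of Y
Terms of trade must be between the two opportunity costs.
Range: 1/2 to 8/7

1/2 to 8/7


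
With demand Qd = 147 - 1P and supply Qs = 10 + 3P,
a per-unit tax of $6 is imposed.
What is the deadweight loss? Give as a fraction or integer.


Pre-tax equilibrium quantity: Q* = 451/4
Post-tax equilibrium quantity: Q_tax = 433/4
Reduction in quantity: Q* - Q_tax = 9/2
DWL = (1/2) * tax * (Q* - Q_tax)
DWL = (1/2) * 6 * 9/2 = 27/2

27/2


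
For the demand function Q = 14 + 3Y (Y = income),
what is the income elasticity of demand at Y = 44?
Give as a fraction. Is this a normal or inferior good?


dQ/dY = 3
At Y = 44: Q = 14 + 3*44 = 146
Ey = (dQ/dY)(Y/Q) = 3 * 44 / 146 = 66/73
Since Ey > 0, this is a normal good.

66/73 (normal good)


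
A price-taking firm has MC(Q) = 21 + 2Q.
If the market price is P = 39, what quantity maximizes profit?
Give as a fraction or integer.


In perfect competition, profit is maximized where P = MC.
39 = 21 + 2Q
18 = 2Q
Q* = 18/2 = 9

9


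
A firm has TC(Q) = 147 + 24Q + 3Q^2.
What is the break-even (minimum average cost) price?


AC(Q) = 147/Q + 24 + 3Q
To minimize: dAC/dQ = -147/Q^2 + 3 = 0
Q^2 = 147/3 = 49
Q* = 7
Min AC = 147/7 + 24 + 3*7
Min AC = 21 + 24 + 21 = 66

66


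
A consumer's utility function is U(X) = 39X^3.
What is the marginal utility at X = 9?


MU = dU/dX = 39*3*X^(3-1)
MU = 117*X^2
At X = 9:
MU = 117 * 9^2
MU = 117 * 81 = 9477

9477


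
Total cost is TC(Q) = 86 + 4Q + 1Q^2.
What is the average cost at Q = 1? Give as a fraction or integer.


TC(1) = 86 + 4*1 + 1*1^2
TC(1) = 86 + 4 + 1 = 91
AC = TC/Q = 91/1 = 91

91


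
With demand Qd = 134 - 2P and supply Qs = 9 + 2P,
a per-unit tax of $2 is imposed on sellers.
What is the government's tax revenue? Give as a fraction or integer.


With tax on sellers, new supply: Qs' = 9 + 2(P - 2)
= 5 + 2P
New equilibrium quantity:
Q_new = 139/2
Tax revenue = tax * Q_new = 2 * 139/2 = 139

139


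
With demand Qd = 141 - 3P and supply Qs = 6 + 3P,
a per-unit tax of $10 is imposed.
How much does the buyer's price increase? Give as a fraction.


With a per-unit tax, the buyer's price increase depends on relative slopes.
Supply slope: d = 3, Demand slope: b = 3
Buyer's price increase = d * tax / (b + d)
= 3 * 10 / (3 + 3)
= 30 / 6 = 5

5


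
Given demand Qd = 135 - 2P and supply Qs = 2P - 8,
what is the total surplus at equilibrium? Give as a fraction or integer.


Find equilibrium: 135 - 2P = 2P - 8
135 + 8 = 4P
P* = 143/4 = 143/4
Q* = 2*143/4 - 8 = 127/2
Inverse demand: P = 135/2 - Q/2, so P_max = 135/2
Inverse supply: P = 4 + Q/2, so P_min = 4
CS = (1/2) * 127/2 * (135/2 - 143/4) = 16129/16
PS = (1/2) * 127/2 * (143/4 - 4) = 16129/16
TS = CS + PS = 16129/16 + 16129/16 = 16129/8

16129/8


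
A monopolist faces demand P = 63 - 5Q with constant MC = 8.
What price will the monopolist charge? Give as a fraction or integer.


MR = 63 - 10Q
Set MR = MC: 63 - 10Q = 8
Q* = 11/2
Substitute into demand:
P* = 63 - 5*11/2 = 71/2

71/2


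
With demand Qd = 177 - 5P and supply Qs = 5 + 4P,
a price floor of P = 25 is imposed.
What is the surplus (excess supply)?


At P = 25:
Qd = 177 - 5*25 = 52
Qs = 5 + 4*25 = 105
Surplus = Qs - Qd = 105 - 52 = 53

53


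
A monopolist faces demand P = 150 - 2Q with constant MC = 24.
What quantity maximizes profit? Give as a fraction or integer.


TR = P*Q = (150 - 2Q)Q = 150Q - 2Q^2
MR = dTR/dQ = 150 - 4Q
Set MR = MC:
150 - 4Q = 24
126 = 4Q
Q* = 126/4 = 63/2

63/2


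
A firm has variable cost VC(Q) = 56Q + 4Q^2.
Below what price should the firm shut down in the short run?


AVC(Q) = VC(Q)/Q = 56 + 4Q
AVC is increasing in Q, so minimum AVC is at Q -> 0+.
Min AVC = 56
The firm should shut down if P < 56.

56


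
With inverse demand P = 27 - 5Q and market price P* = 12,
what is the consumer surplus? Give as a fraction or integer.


Maximum willingness to pay (at Q=0): P_max = 27
Quantity demanded at P* = 12:
Q* = (27 - 12)/5 = 3
CS = (1/2) * Q* * (P_max - P*)
CS = (1/2) * 3 * (27 - 12)
CS = (1/2) * 3 * 15 = 45/2

45/2


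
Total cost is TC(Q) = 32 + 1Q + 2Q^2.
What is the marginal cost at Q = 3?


MC = dTC/dQ = 1 + 2*2*Q
At Q = 3:
MC = 1 + 4*3
MC = 1 + 12 = 13

13


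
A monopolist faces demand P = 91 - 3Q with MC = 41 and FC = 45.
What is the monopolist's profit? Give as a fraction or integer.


MR = MC: 91 - 6Q = 41
Q* = 25/3
P* = 91 - 3*25/3 = 66
Profit = (P* - MC)*Q* - FC
= (66 - 41)*25/3 - 45
= 25*25/3 - 45
= 625/3 - 45 = 490/3

490/3


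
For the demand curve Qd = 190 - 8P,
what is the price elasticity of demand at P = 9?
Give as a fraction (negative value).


dQ/dP = -8
At P = 9: Q = 190 - 8*9 = 118
E = (dQ/dP)(P/Q) = (-8)(9/118) = -36/59

-36/59


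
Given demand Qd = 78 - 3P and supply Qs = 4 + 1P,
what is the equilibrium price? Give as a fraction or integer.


At equilibrium, Qd = Qs.
78 - 3P = 4 + 1P
78 - 4 = 3P + 1P
74 = 4P
P* = 74/4 = 37/2

37/2


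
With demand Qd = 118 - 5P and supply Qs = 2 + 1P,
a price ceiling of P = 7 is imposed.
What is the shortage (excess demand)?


At P = 7:
Qd = 118 - 5*7 = 83
Qs = 2 + 1*7 = 9
Shortage = Qd - Qs = 83 - 9 = 74

74


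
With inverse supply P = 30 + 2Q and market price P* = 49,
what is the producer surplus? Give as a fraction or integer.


Minimum supply price (at Q=0): P_min = 30
Quantity supplied at P* = 49:
Q* = (49 - 30)/2 = 19/2
PS = (1/2) * Q* * (P* - P_min)
PS = (1/2) * 19/2 * (49 - 30)
PS = (1/2) * 19/2 * 19 = 361/4

361/4


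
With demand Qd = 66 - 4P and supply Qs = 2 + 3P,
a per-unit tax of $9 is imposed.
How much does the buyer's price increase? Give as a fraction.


With a per-unit tax, the buyer's price increase depends on relative slopes.
Supply slope: d = 3, Demand slope: b = 4
Buyer's price increase = d * tax / (b + d)
= 3 * 9 / (4 + 3)
= 27 / 7 = 27/7

27/7


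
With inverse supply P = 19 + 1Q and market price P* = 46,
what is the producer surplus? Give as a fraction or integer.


Minimum supply price (at Q=0): P_min = 19
Quantity supplied at P* = 46:
Q* = (46 - 19)/1 = 27
PS = (1/2) * Q* * (P* - P_min)
PS = (1/2) * 27 * (46 - 19)
PS = (1/2) * 27 * 27 = 729/2

729/2


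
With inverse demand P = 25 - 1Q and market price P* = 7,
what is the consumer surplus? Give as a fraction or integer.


Maximum willingness to pay (at Q=0): P_max = 25
Quantity demanded at P* = 7:
Q* = (25 - 7)/1 = 18
CS = (1/2) * Q* * (P_max - P*)
CS = (1/2) * 18 * (25 - 7)
CS = (1/2) * 18 * 18 = 162

162


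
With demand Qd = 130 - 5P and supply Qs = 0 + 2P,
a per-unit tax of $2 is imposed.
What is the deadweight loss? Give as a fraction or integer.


Pre-tax equilibrium quantity: Q* = 260/7
Post-tax equilibrium quantity: Q_tax = 240/7
Reduction in quantity: Q* - Q_tax = 20/7
DWL = (1/2) * tax * (Q* - Q_tax)
DWL = (1/2) * 2 * 20/7 = 20/7

20/7


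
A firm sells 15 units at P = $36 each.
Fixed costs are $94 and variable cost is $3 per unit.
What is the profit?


Total Revenue = P * Q = 36 * 15 = $540
Total Cost = FC + VC*Q = 94 + 3*15 = $139
Profit = TR - TC = 540 - 139 = $401

$401


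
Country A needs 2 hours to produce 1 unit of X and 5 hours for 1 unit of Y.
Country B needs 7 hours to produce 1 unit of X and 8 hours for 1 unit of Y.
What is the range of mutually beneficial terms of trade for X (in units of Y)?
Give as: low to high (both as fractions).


Opportunity cost of X for Country A = hours_X / hours_Y = 2/5 = 2/5 units of Y
Opportunity cost of X for Country B = hours_X / hours_Y = 7/8 = 7/8 units of Y
Terms of trade must be between the two opportunity costs.
Range: 2/5 to 7/8

2/5 to 7/8


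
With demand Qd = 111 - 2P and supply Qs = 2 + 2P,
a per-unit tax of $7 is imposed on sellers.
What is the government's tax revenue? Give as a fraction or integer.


With tax on sellers, new supply: Qs' = 2 + 2(P - 7)
= 2P - 12
New equilibrium quantity:
Q_new = 99/2
Tax revenue = tax * Q_new = 7 * 99/2 = 693/2

693/2


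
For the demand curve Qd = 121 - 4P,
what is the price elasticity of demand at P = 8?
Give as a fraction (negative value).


dQ/dP = -4
At P = 8: Q = 121 - 4*8 = 89
E = (dQ/dP)(P/Q) = (-4)(8/89) = -32/89

-32/89


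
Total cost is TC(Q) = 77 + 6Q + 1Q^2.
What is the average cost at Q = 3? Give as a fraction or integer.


TC(3) = 77 + 6*3 + 1*3^2
TC(3) = 77 + 18 + 9 = 104
AC = TC/Q = 104/3 = 104/3

104/3


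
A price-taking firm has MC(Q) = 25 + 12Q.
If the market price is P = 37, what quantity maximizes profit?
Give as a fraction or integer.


In perfect competition, profit is maximized where P = MC.
37 = 25 + 12Q
12 = 12Q
Q* = 12/12 = 1

1


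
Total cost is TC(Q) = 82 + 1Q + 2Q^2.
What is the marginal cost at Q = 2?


MC = dTC/dQ = 1 + 2*2*Q
At Q = 2:
MC = 1 + 4*2
MC = 1 + 8 = 9

9


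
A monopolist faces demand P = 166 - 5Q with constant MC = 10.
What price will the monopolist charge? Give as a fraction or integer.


MR = 166 - 10Q
Set MR = MC: 166 - 10Q = 10
Q* = 78/5
Substitute into demand:
P* = 166 - 5*78/5 = 88

88


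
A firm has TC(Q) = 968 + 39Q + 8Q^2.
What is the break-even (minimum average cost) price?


AC(Q) = 968/Q + 39 + 8Q
To minimize: dAC/dQ = -968/Q^2 + 8 = 0
Q^2 = 968/8 = 121
Q* = 11
Min AC = 968/11 + 39 + 8*11
Min AC = 88 + 39 + 88 = 215

215


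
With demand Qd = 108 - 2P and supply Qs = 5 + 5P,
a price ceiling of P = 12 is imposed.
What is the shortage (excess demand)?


At P = 12:
Qd = 108 - 2*12 = 84
Qs = 5 + 5*12 = 65
Shortage = Qd - Qs = 84 - 65 = 19

19


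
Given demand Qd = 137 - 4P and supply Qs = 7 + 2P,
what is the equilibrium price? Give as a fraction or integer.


At equilibrium, Qd = Qs.
137 - 4P = 7 + 2P
137 - 7 = 4P + 2P
130 = 6P
P* = 130/6 = 65/3

65/3


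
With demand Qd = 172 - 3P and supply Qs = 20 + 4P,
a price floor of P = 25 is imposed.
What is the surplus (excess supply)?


At P = 25:
Qd = 172 - 3*25 = 97
Qs = 20 + 4*25 = 120
Surplus = Qs - Qd = 120 - 97 = 23

23


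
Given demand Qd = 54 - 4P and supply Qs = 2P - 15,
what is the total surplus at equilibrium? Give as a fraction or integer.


Find equilibrium: 54 - 4P = 2P - 15
54 + 15 = 6P
P* = 69/6 = 23/2
Q* = 2*23/2 - 15 = 8
Inverse demand: P = 27/2 - Q/4, so P_max = 27/2
Inverse supply: P = 15/2 + Q/2, so P_min = 15/2
CS = (1/2) * 8 * (27/2 - 23/2) = 8
PS = (1/2) * 8 * (23/2 - 15/2) = 16
TS = CS + PS = 8 + 16 = 24

24


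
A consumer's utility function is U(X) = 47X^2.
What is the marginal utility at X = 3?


MU = dU/dX = 47*2*X^(2-1)
MU = 94*X^1
At X = 3:
MU = 94 * 3^1
MU = 94 * 3 = 282

282


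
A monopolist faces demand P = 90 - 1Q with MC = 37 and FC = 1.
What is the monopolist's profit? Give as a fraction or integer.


MR = MC: 90 - 2Q = 37
Q* = 53/2
P* = 90 - 1*53/2 = 127/2
Profit = (P* - MC)*Q* - FC
= (127/2 - 37)*53/2 - 1
= 53/2*53/2 - 1
= 2809/4 - 1 = 2805/4

2805/4


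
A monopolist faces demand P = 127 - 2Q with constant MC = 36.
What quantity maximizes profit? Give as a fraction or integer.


TR = P*Q = (127 - 2Q)Q = 127Q - 2Q^2
MR = dTR/dQ = 127 - 4Q
Set MR = MC:
127 - 4Q = 36
91 = 4Q
Q* = 91/4 = 91/4

91/4


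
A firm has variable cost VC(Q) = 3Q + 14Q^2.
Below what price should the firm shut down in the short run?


AVC(Q) = VC(Q)/Q = 3 + 14Q
AVC is increasing in Q, so minimum AVC is at Q -> 0+.
Min AVC = 3
The firm should shut down if P < 3.

3


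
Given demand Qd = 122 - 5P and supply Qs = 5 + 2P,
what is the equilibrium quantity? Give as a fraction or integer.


First find equilibrium price:
122 - 5P = 5 + 2P
P* = 117/7 = 117/7
Then substitute into demand:
Q* = 122 - 5 * 117/7 = 269/7

269/7


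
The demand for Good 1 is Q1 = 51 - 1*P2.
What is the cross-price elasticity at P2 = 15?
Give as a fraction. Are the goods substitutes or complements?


dQ1/dP2 = -1
At P2 = 15: Q1 = 51 - 1*15 = 36
Exy = (dQ1/dP2)(P2/Q1) = -1 * 15 / 36 = -5/12
Since Exy < 0, the goods are complements.

-5/12 (complements)


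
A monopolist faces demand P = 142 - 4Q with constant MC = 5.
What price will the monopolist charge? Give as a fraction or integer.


MR = 142 - 8Q
Set MR = MC: 142 - 8Q = 5
Q* = 137/8
Substitute into demand:
P* = 142 - 4*137/8 = 147/2

147/2


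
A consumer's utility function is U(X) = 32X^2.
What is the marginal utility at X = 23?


MU = dU/dX = 32*2*X^(2-1)
MU = 64*X^1
At X = 23:
MU = 64 * 23^1
MU = 64 * 23 = 1472

1472


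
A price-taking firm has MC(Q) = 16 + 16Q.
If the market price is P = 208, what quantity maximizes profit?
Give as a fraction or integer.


In perfect competition, profit is maximized where P = MC.
208 = 16 + 16Q
192 = 16Q
Q* = 192/16 = 12

12


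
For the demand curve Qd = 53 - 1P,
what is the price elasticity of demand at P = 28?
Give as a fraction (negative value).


dQ/dP = -1
At P = 28: Q = 53 - 1*28 = 25
E = (dQ/dP)(P/Q) = (-1)(28/25) = -28/25

-28/25


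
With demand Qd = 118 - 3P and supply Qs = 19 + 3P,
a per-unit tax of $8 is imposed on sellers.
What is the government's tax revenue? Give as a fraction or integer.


With tax on sellers, new supply: Qs' = 19 + 3(P - 8)
= 3P - 5
New equilibrium quantity:
Q_new = 113/2
Tax revenue = tax * Q_new = 8 * 113/2 = 452

452


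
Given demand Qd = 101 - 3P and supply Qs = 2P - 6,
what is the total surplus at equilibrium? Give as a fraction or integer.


Find equilibrium: 101 - 3P = 2P - 6
101 + 6 = 5P
P* = 107/5 = 107/5
Q* = 2*107/5 - 6 = 184/5
Inverse demand: P = 101/3 - Q/3, so P_max = 101/3
Inverse supply: P = 3 + Q/2, so P_min = 3
CS = (1/2) * 184/5 * (101/3 - 107/5) = 16928/75
PS = (1/2) * 184/5 * (107/5 - 3) = 8464/25
TS = CS + PS = 16928/75 + 8464/25 = 8464/15

8464/15


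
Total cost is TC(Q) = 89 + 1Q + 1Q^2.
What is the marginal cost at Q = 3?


MC = dTC/dQ = 1 + 2*1*Q
At Q = 3:
MC = 1 + 2*3
MC = 1 + 6 = 7

7


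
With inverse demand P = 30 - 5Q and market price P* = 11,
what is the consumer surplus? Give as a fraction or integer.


Maximum willingness to pay (at Q=0): P_max = 30
Quantity demanded at P* = 11:
Q* = (30 - 11)/5 = 19/5
CS = (1/2) * Q* * (P_max - P*)
CS = (1/2) * 19/5 * (30 - 11)
CS = (1/2) * 19/5 * 19 = 361/10

361/10


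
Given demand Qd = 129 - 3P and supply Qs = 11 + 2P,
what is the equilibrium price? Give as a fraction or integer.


At equilibrium, Qd = Qs.
129 - 3P = 11 + 2P
129 - 11 = 3P + 2P
118 = 5P
P* = 118/5 = 118/5

118/5


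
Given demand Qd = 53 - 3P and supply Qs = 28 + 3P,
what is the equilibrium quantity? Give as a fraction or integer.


First find equilibrium price:
53 - 3P = 28 + 3P
P* = 25/6 = 25/6
Then substitute into demand:
Q* = 53 - 3 * 25/6 = 81/2

81/2


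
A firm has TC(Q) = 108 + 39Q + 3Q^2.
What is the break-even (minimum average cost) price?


AC(Q) = 108/Q + 39 + 3Q
To minimize: dAC/dQ = -108/Q^2 + 3 = 0
Q^2 = 108/3 = 36
Q* = 6
Min AC = 108/6 + 39 + 3*6
Min AC = 18 + 39 + 18 = 75

75


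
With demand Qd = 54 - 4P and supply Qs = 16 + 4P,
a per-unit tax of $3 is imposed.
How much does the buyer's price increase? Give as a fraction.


With a per-unit tax, the buyer's price increase depends on relative slopes.
Supply slope: d = 4, Demand slope: b = 4
Buyer's price increase = d * tax / (b + d)
= 4 * 3 / (4 + 4)
= 12 / 8 = 3/2

3/2


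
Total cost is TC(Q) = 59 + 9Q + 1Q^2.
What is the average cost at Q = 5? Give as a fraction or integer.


TC(5) = 59 + 9*5 + 1*5^2
TC(5) = 59 + 45 + 25 = 129
AC = TC/Q = 129/5 = 129/5

129/5


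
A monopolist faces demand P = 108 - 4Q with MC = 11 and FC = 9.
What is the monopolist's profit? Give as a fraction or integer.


MR = MC: 108 - 8Q = 11
Q* = 97/8
P* = 108 - 4*97/8 = 119/2
Profit = (P* - MC)*Q* - FC
= (119/2 - 11)*97/8 - 9
= 97/2*97/8 - 9
= 9409/16 - 9 = 9265/16

9265/16


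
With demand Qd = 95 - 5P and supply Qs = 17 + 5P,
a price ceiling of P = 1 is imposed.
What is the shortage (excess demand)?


At P = 1:
Qd = 95 - 5*1 = 90
Qs = 17 + 5*1 = 22
Shortage = Qd - Qs = 90 - 22 = 68

68


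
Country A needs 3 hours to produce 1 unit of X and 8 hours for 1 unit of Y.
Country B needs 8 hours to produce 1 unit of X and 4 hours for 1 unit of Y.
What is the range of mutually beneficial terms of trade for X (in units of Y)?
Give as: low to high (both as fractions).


Opportunity cost of X for Country A = hours_X / hours_Y = 3/8 = 3/8 units of Y
Opportunity cost of X for Country B = hours_X / hours_Y = 8/4 = 2 units of Y
Terms of trade must be between the two opportunity costs.
Range: 3/8 to 2

3/8 to 2


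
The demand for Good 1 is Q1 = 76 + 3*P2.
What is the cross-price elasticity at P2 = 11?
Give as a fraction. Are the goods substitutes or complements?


dQ1/dP2 = 3
At P2 = 11: Q1 = 76 + 3*11 = 109
Exy = (dQ1/dP2)(P2/Q1) = 3 * 11 / 109 = 33/109
Since Exy > 0, the goods are substitutes.

33/109 (substitutes)


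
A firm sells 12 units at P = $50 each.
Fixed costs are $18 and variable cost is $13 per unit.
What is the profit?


Total Revenue = P * Q = 50 * 12 = $600
Total Cost = FC + VC*Q = 18 + 13*12 = $174
Profit = TR - TC = 600 - 174 = $426

$426


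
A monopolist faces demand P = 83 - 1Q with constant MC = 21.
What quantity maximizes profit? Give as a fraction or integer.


TR = P*Q = (83 - 1Q)Q = 83Q - 1Q^2
MR = dTR/dQ = 83 - 2Q
Set MR = MC:
83 - 2Q = 21
62 = 2Q
Q* = 62/2 = 31

31


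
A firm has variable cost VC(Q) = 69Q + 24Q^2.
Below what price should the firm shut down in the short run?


AVC(Q) = VC(Q)/Q = 69 + 24Q
AVC is increasing in Q, so minimum AVC is at Q -> 0+.
Min AVC = 69
The firm should shut down if P < 69.

69


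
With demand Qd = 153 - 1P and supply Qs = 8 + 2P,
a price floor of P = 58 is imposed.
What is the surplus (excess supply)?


At P = 58:
Qd = 153 - 1*58 = 95
Qs = 8 + 2*58 = 124
Surplus = Qs - Qd = 124 - 95 = 29

29


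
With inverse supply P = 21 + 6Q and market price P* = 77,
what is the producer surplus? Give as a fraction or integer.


Minimum supply price (at Q=0): P_min = 21
Quantity supplied at P* = 77:
Q* = (77 - 21)/6 = 28/3
PS = (1/2) * Q* * (P* - P_min)
PS = (1/2) * 28/3 * (77 - 21)
PS = (1/2) * 28/3 * 56 = 784/3

784/3


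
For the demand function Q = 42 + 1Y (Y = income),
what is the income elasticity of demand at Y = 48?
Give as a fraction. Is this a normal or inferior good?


dQ/dY = 1
At Y = 48: Q = 42 + 1*48 = 90
Ey = (dQ/dY)(Y/Q) = 1 * 48 / 90 = 8/15
Since Ey > 0, this is a normal good.

8/15 (normal good)


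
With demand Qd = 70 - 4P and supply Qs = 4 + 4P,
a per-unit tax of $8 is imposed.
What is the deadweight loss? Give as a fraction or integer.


Pre-tax equilibrium quantity: Q* = 37
Post-tax equilibrium quantity: Q_tax = 21
Reduction in quantity: Q* - Q_tax = 16
DWL = (1/2) * tax * (Q* - Q_tax)
DWL = (1/2) * 8 * 16 = 64

64


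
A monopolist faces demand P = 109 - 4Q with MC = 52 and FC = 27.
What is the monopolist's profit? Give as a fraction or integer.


MR = MC: 109 - 8Q = 52
Q* = 57/8
P* = 109 - 4*57/8 = 161/2
Profit = (P* - MC)*Q* - FC
= (161/2 - 52)*57/8 - 27
= 57/2*57/8 - 27
= 3249/16 - 27 = 2817/16

2817/16


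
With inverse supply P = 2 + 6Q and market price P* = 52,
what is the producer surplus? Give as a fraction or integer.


Minimum supply price (at Q=0): P_min = 2
Quantity supplied at P* = 52:
Q* = (52 - 2)/6 = 25/3
PS = (1/2) * Q* * (P* - P_min)
PS = (1/2) * 25/3 * (52 - 2)
PS = (1/2) * 25/3 * 50 = 625/3

625/3


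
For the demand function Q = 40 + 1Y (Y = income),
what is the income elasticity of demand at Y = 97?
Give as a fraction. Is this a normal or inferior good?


dQ/dY = 1
At Y = 97: Q = 40 + 1*97 = 137
Ey = (dQ/dY)(Y/Q) = 1 * 97 / 137 = 97/137
Since Ey > 0, this is a normal good.

97/137 (normal good)


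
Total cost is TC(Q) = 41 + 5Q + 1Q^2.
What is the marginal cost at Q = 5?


MC = dTC/dQ = 5 + 2*1*Q
At Q = 5:
MC = 5 + 2*5
MC = 5 + 10 = 15

15


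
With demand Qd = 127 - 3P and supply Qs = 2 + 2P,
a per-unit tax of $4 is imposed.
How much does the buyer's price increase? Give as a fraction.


With a per-unit tax, the buyer's price increase depends on relative slopes.
Supply slope: d = 2, Demand slope: b = 3
Buyer's price increase = d * tax / (b + d)
= 2 * 4 / (3 + 2)
= 8 / 5 = 8/5

8/5


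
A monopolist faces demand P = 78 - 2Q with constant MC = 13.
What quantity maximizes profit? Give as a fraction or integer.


TR = P*Q = (78 - 2Q)Q = 78Q - 2Q^2
MR = dTR/dQ = 78 - 4Q
Set MR = MC:
78 - 4Q = 13
65 = 4Q
Q* = 65/4 = 65/4

65/4


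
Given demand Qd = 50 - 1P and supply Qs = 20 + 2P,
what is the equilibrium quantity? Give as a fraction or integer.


First find equilibrium price:
50 - 1P = 20 + 2P
P* = 30/3 = 10
Then substitute into demand:
Q* = 50 - 1 * 10 = 40

40


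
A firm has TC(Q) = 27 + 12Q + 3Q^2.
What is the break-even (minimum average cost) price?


AC(Q) = 27/Q + 12 + 3Q
To minimize: dAC/dQ = -27/Q^2 + 3 = 0
Q^2 = 27/3 = 9
Q* = 3
Min AC = 27/3 + 12 + 3*3
Min AC = 9 + 12 + 9 = 30

30


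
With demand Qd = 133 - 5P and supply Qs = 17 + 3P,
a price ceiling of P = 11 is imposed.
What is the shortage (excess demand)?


At P = 11:
Qd = 133 - 5*11 = 78
Qs = 17 + 3*11 = 50
Shortage = Qd - Qs = 78 - 50 = 28

28


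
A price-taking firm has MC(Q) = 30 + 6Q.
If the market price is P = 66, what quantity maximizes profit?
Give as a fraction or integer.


In perfect competition, profit is maximized where P = MC.
66 = 30 + 6Q
36 = 6Q
Q* = 36/6 = 6

6


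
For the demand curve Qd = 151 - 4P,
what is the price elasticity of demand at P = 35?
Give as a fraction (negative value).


dQ/dP = -4
At P = 35: Q = 151 - 4*35 = 11
E = (dQ/dP)(P/Q) = (-4)(35/11) = -140/11

-140/11


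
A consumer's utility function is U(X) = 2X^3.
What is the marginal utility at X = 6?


MU = dU/dX = 2*3*X^(3-1)
MU = 6*X^2
At X = 6:
MU = 6 * 6^2
MU = 6 * 36 = 216

216


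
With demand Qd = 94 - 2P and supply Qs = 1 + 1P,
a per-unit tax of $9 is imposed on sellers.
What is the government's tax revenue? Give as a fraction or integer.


With tax on sellers, new supply: Qs' = 1 + 1(P - 9)
= 1P - 8
New equilibrium quantity:
Q_new = 26
Tax revenue = tax * Q_new = 9 * 26 = 234

234


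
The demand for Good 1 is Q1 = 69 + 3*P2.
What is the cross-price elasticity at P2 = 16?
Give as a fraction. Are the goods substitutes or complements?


dQ1/dP2 = 3
At P2 = 16: Q1 = 69 + 3*16 = 117
Exy = (dQ1/dP2)(P2/Q1) = 3 * 16 / 117 = 16/39
Since Exy > 0, the goods are substitutes.

16/39 (substitutes)


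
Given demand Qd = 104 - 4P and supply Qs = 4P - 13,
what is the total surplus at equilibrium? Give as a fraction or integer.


Find equilibrium: 104 - 4P = 4P - 13
104 + 13 = 8P
P* = 117/8 = 117/8
Q* = 4*117/8 - 13 = 91/2
Inverse demand: P = 26 - Q/4, so P_max = 26
Inverse supply: P = 13/4 + Q/4, so P_min = 13/4
CS = (1/2) * 91/2 * (26 - 117/8) = 8281/32
PS = (1/2) * 91/2 * (117/8 - 13/4) = 8281/32
TS = CS + PS = 8281/32 + 8281/32 = 8281/16

8281/16


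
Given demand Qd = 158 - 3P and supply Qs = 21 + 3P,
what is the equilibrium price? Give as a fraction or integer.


At equilibrium, Qd = Qs.
158 - 3P = 21 + 3P
158 - 21 = 3P + 3P
137 = 6P
P* = 137/6 = 137/6

137/6


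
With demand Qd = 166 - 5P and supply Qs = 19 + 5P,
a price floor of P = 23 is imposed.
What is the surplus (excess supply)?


At P = 23:
Qd = 166 - 5*23 = 51
Qs = 19 + 5*23 = 134
Surplus = Qs - Qd = 134 - 51 = 83

83


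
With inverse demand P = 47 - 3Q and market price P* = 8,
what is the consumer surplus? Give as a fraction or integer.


Maximum willingness to pay (at Q=0): P_max = 47
Quantity demanded at P* = 8:
Q* = (47 - 8)/3 = 13
CS = (1/2) * Q* * (P_max - P*)
CS = (1/2) * 13 * (47 - 8)
CS = (1/2) * 13 * 39 = 507/2

507/2


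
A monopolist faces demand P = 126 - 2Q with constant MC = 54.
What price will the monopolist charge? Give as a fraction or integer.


MR = 126 - 4Q
Set MR = MC: 126 - 4Q = 54
Q* = 18
Substitute into demand:
P* = 126 - 2*18 = 90

90


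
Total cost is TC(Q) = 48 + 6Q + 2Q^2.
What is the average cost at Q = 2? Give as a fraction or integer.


TC(2) = 48 + 6*2 + 2*2^2
TC(2) = 48 + 12 + 8 = 68
AC = TC/Q = 68/2 = 34

34


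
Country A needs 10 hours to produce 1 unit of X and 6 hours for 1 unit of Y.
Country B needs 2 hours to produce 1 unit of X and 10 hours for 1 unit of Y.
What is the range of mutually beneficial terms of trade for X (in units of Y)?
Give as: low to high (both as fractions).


Opportunity cost of X for Country A = hours_X / hours_Y = 10/6 = 5/3 units of Y
Opportunity cost of X for Country B = hours_X / hours_Y = 2/10 = 1/5 units of Y
Terms of trade must be between the two opportunity costs.
Range: 1/5 to 5/3

1/5 to 5/3


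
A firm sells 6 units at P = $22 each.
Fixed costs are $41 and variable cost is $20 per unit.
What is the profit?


Total Revenue = P * Q = 22 * 6 = $132
Total Cost = FC + VC*Q = 41 + 20*6 = $161
Profit = TR - TC = 132 - 161 = $-29

$-29


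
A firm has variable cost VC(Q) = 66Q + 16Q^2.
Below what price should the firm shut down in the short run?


AVC(Q) = VC(Q)/Q = 66 + 16Q
AVC is increasing in Q, so minimum AVC is at Q -> 0+.
Min AVC = 66
The firm should shut down if P < 66.

66


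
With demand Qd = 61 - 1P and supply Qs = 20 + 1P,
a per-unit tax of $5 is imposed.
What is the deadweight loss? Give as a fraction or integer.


Pre-tax equilibrium quantity: Q* = 81/2
Post-tax equilibrium quantity: Q_tax = 38
Reduction in quantity: Q* - Q_tax = 5/2
DWL = (1/2) * tax * (Q* - Q_tax)
DWL = (1/2) * 5 * 5/2 = 25/4

25/4


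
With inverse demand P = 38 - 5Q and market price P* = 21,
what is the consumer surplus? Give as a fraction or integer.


Maximum willingness to pay (at Q=0): P_max = 38
Quantity demanded at P* = 21:
Q* = (38 - 21)/5 = 17/5
CS = (1/2) * Q* * (P_max - P*)
CS = (1/2) * 17/5 * (38 - 21)
CS = (1/2) * 17/5 * 17 = 289/10

289/10


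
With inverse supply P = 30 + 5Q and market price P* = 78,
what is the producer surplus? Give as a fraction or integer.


Minimum supply price (at Q=0): P_min = 30
Quantity supplied at P* = 78:
Q* = (78 - 30)/5 = 48/5
PS = (1/2) * Q* * (P* - P_min)
PS = (1/2) * 48/5 * (78 - 30)
PS = (1/2) * 48/5 * 48 = 1152/5

1152/5


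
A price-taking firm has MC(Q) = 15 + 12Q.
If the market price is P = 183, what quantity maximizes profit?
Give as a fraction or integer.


In perfect competition, profit is maximized where P = MC.
183 = 15 + 12Q
168 = 12Q
Q* = 168/12 = 14

14
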